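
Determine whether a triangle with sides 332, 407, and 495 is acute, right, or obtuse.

Compare the square of the longest side to the sum of squares of the other two: 332² + 407² = 275873 > 245025 = 495².

acute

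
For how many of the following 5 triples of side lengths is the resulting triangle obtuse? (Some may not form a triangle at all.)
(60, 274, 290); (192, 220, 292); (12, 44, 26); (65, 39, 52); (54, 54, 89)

(60,274,290): 60²+274² = 78676 < 84100 = 290² → obtuse
(192,220,292): 192²+220² = 85264 = 292² → right
(12,44,26): 12+26 ≤ 44, not a triangle
(65,39,52): 39²+52² = 4225 = 65² → right
(54,54,89): 54²+54² = 5832 < 7921 = 89² → obtuse
2 of the 5 are obtuse.

2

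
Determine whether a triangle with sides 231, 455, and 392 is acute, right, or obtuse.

right

Compare the square of the longest side to the sum of squares of the other two: 231² + 392² = 207025 = 455².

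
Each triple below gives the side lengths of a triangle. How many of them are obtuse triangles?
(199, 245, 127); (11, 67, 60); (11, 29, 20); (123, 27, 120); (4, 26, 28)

4

(199,245,127): 127²+199² = 55730 < 60025 = 245² → obtuse
(11,67,60): 11²+60² = 3721 < 4489 = 67² → obtuse
(11,29,20): 11²+20² = 521 < 841 = 29² → obtuse
(123,27,120): 27²+120² = 15129 = 123² → right
(4,26,28): 4²+26² = 692 < 784 = 28² → obtuse
4 of the 5 are obtuse.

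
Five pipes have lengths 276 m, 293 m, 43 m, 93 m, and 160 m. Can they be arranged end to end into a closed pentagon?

Yes

A pentagon exists iff every side is shorter than the sum of the others — equivalently, the longest side is less than the sum of the rest.
Longest side 293 < 572 (sum of the remaining 4), so yes.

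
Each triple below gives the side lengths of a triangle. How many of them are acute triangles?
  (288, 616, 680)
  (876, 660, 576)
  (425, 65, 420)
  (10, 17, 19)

1

(288,616,680): 288²+616² = 462400 = 680² → right
(876,660,576): 576²+660² = 767376 = 876² → right
(425,65,420): 65²+420² = 180625 = 425² → right
(10,17,19): 10²+17² = 389 > 361 = 19² → acute
1 of the 4 is acute.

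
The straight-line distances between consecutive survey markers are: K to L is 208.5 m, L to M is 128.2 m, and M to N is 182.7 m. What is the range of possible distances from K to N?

The maximum is all hops collinear in one direction: 208.5 + 128.2 + 182.7 = 519.4.
The longest hop is 208.5; the others sum to 310.9. Since 208.5 ≤ 310.9, the path can fold back on itself completely, so the minimum distance is 0.

0 ≤ KN ≤ 519.4 m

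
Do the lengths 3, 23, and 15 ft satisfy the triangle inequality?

The longest side is 23, but the other two sum to only 18.
18 < 23, so the triangle inequality fails.

No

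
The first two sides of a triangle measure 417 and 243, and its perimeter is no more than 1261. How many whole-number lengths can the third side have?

427

Triangle inequality: 174 < x < 660. Perimeter ≤ 1261 gives x ≤ 1261 − 417 − 243 = 601.
So 174 < x ≤ 601; integers 175 through 601: 427 values.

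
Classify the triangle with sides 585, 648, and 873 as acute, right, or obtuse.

right

Compare the square of the longest side to the sum of squares of the other two: 585² + 648² = 762129 = 873².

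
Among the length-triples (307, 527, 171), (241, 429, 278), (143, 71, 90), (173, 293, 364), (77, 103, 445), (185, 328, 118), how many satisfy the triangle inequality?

(171,307,527): 171+307 ≤ 527 → not valid
(241,278,429): 241+278 > 429 → valid
(71,90,143): 71+90 > 143 → valid
(173,293,364): 173+293 > 364 → valid
(77,103,445): 77+103 ≤ 445 → not valid
(118,185,328): 118+185 ≤ 328 → not valid
3 of the 6 triples form a triangle.

3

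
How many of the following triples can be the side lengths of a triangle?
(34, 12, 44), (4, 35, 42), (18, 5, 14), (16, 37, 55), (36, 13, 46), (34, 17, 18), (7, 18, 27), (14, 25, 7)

(12,34,44): 12+34 > 44 → valid
(4,35,42): 4+35 ≤ 42 → not valid
(5,14,18): 5+14 > 18 → valid
(16,37,55): 16+37 ≤ 55 → not valid
(13,36,46): 13+36 > 46 → valid
(17,18,34): 17+18 > 34 → valid
(7,18,27): 7+18 ≤ 27 → not valid
(7,14,25): 7+14 ≤ 25 → not valid
4 of the 8 triples form a triangle.

4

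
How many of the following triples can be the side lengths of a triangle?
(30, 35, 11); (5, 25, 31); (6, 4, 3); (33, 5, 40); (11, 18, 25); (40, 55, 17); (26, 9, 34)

(11,30,35): 11+30 > 35 → valid
(5,25,31): 5+25 ≤ 31 → not valid
(3,4,6): 3+4 > 6 → valid
(5,33,40): 5+33 ≤ 40 → not valid
(11,18,25): 11+18 > 25 → valid
(17,40,55): 17+40 > 55 → valid
(9,26,34): 9+26 > 34 → valid
5 of the 7 triples form a triangle.

5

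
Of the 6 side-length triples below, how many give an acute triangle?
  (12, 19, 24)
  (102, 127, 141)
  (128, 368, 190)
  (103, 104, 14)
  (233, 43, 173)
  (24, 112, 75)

1

(12,19,24): 12²+19² = 505 < 576 = 24² → obtuse
(102,127,141): 102²+127² = 26533 > 19881 = 141² → acute
(128,368,190): 128+190 ≤ 368, not a triangle
(103,104,14): 14²+103² = 10805 < 10816 = 104² → obtuse
(233,43,173): 43+173 ≤ 233, not a triangle
(24,112,75): 24+75 ≤ 112, not a triangle
1 of the 6 is acute.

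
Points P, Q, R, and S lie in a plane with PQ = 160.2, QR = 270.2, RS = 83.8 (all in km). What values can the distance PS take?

The maximum is all hops collinear in one direction: 160.2 + 270.2 + 83.8 = 514.2.
The longest hop is 270.2; the others sum to 244.0. Folding the others back against it leaves at least 270.2 − 244.0 = 26.2.

26.2 ≤ PS ≤ 514.2 km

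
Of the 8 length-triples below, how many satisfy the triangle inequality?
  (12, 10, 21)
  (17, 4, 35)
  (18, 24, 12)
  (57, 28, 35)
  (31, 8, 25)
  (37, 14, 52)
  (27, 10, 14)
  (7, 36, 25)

(10,12,21): 10+12 > 21 → valid
(4,17,35): 4+17 ≤ 35 → not valid
(12,18,24): 12+18 > 24 → valid
(28,35,57): 28+35 > 57 → valid
(8,25,31): 8+25 > 31 → valid
(14,37,52): 14+37 ≤ 52 → not valid
(10,14,27): 10+14 ≤ 27 → not valid
(7,25,36): 7+25 ≤ 36 → not valid
4 of the 8 triples form a triangle.

4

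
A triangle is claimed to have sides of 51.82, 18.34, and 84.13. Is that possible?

The longest side is 84.13, but the other two sum to only 70.16.
70.16 < 84.13, so the triangle inequality fails.

No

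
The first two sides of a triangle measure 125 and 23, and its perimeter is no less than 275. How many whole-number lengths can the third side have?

Triangle inequality: 102 < x < 148. Perimeter ≥ 275 gives x ≥ 275 − 125 − 23 = 127.
So 127 ≤ x < 148; integers 127 through 147: 21 values.

21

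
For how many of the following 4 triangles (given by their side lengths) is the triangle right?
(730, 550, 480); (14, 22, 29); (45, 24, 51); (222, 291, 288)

(730,550,480): 480²+550² = 532900 = 730² → right
(14,22,29): 14²+22² = 680 < 841 = 29² → obtuse
(45,24,51): 24²+45² = 2601 = 51² → right
(222,291,288): 222²+288² = 132228 > 84681 = 291² → acute
2 of the 4 are right.

2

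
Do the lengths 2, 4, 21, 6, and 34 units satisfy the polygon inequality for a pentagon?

For a pentagon, each side must be shorter than the sum of the others.
Here the longest side is 34, but the remaining 4 sides sum to only 33.

No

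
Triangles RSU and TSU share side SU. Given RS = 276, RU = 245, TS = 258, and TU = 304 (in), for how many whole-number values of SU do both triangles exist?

474

From triangle RSU: 31 < SU < 521.
From triangle TSU: 46 < SU < 562.
Intersection: 46 < SU < 521, so integers 47 through 520: 474 values.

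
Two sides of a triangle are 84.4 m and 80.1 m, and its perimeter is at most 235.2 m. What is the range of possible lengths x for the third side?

Triangle inequality alone gives 4.3 < x < 164.5.
The perimeter condition gives x ≤ 235.2 − 84.4 − 80.1 = 70.7.
Intersecting the two: 4.3 < x ≤ 70.7.

4.3 < x ≤ 70.7 m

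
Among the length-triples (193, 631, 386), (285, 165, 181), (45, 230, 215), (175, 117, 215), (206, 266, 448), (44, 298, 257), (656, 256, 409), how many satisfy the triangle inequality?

(193,386,631): 193+386 ≤ 631 → not valid
(165,181,285): 165+181 > 285 → valid
(45,215,230): 45+215 > 230 → valid
(117,175,215): 117+175 > 215 → valid
(206,266,448): 206+266 > 448 → valid
(44,257,298): 44+257 > 298 → valid
(256,409,656): 256+409 > 656 → valid
6 of the 7 triples form a triangle.

6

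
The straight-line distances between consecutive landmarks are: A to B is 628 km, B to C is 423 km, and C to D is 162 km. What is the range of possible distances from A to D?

The maximum is all hops collinear in one direction: 628 + 423 + 162 = 1213.
The longest hop is 628; the others sum to 585. Folding the others back against it leaves at least 628 − 585 = 43.

43 ≤ AD ≤ 1213 km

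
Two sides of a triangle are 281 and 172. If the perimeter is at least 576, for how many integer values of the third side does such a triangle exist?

330

Triangle inequality: 109 < x < 453. Perimeter ≥ 576 gives x ≥ 576 − 281 − 172 = 123.
So 123 ≤ x < 453; integers 123 through 452: 330 values.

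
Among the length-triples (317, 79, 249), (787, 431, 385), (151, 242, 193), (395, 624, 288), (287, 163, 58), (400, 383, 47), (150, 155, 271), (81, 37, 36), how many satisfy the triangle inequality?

(79,249,317): 79+249 > 317 → valid
(385,431,787): 385+431 > 787 → valid
(151,193,242): 151+193 > 242 → valid
(288,395,624): 288+395 > 624 → valid
(58,163,287): 58+163 ≤ 287 → not valid
(47,383,400): 47+383 > 400 → valid
(150,155,271): 150+155 > 271 → valid
(36,37,81): 36+37 ≤ 81 → not valid
6 of the 8 triples form a triangle.

6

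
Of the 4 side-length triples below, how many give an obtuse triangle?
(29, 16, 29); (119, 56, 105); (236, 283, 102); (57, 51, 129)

1

(29,16,29): 16²+29² = 1097 > 841 = 29² → acute
(119,56,105): 56²+105² = 14161 = 119² → right
(236,283,102): 102²+236² = 66100 < 80089 = 283² → obtuse
(57,51,129): 51+57 ≤ 129, not a triangle
1 of the 4 is obtuse.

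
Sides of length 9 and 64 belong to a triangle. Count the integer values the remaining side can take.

17

The third side lies in the open interval (55, 73).
Integers from 56 to 72 inclusive: 72 − 56 + 1 = 17.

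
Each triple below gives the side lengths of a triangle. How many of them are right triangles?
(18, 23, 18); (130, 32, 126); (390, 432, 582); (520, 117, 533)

(18,23,18): 18²+18² = 648 > 529 = 23² → acute
(130,32,126): 32²+126² = 16900 = 130² → right
(390,432,582): 390²+432² = 338724 = 582² → right
(520,117,533): 117²+520² = 284089 = 533² → right
3 of the 4 are right.

3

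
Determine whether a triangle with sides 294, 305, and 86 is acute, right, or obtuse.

acute

Compare the square of the longest side to the sum of squares of the other two: 86² + 294² = 93832 > 93025 = 305².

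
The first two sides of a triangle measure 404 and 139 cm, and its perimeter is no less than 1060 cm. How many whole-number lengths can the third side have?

26

Triangle inequality: 265 < x < 543. Perimeter ≥ 1060 gives x ≥ 1060 − 404 − 139 = 517.
So 517 ≤ x < 543; integers 517 through 542: 26 values.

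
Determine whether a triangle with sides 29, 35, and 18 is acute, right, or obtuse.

obtuse

Compare the square of the longest side to the sum of squares of the other two: 18² + 29² = 1165 < 1225 = 35².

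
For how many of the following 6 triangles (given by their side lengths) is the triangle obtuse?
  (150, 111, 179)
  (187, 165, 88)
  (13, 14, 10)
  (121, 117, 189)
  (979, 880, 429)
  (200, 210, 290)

1

(150,111,179): 111²+150² = 34821 > 32041 = 179² → acute
(187,165,88): 88²+165² = 34969 = 187² → right
(13,14,10): 10²+13² = 269 > 196 = 14² → acute
(121,117,189): 117²+121² = 28330 < 35721 = 189² → obtuse
(979,880,429): 429²+880² = 958441 = 979² → right
(200,210,290): 200²+210² = 84100 = 290² → right
1 of the 6 is obtuse.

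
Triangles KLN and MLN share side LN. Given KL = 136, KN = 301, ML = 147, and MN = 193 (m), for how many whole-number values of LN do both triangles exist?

From triangle KLN: 165 < LN < 437.
From triangle MLN: 46 < LN < 340.
Intersection: 165 < LN < 340, so integers 166 through 339: 174 values.

174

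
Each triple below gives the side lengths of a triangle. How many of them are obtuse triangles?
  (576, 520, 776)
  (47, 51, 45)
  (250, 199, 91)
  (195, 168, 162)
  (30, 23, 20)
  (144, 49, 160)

(576,520,776): 520²+576² = 602176 = 776² → right
(47,51,45): 45²+47² = 4234 > 2601 = 51² → acute
(250,199,91): 91²+199² = 47882 < 62500 = 250² → obtuse
(195,168,162): 162²+168² = 54468 > 38025 = 195² → acute
(30,23,20): 20²+23² = 929 > 900 = 30² → acute
(144,49,160): 49²+144² = 23137 < 25600 = 160² → obtuse
2 of the 6 are obtuse.

2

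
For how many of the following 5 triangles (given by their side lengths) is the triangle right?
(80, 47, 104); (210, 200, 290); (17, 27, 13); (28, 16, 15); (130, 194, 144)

(80,47,104): 47²+80² = 8609 < 10816 = 104² → obtuse
(210,200,290): 200²+210² = 84100 = 290² → right
(17,27,13): 13²+17² = 458 < 729 = 27² → obtuse
(28,16,15): 15²+16² = 481 < 784 = 28² → obtuse
(130,194,144): 130²+144² = 37636 = 194² → right
2 of the 5 are right.

2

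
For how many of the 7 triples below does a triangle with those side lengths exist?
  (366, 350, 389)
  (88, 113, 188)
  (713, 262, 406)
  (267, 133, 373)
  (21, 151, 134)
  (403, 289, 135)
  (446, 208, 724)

(350,366,389): 350+366 > 389 → valid
(88,113,188): 88+113 > 188 → valid
(262,406,713): 262+406 ≤ 713 → not valid
(133,267,373): 133+267 > 373 → valid
(21,134,151): 21+134 > 151 → valid
(135,289,403): 135+289 > 403 → valid
(208,446,724): 208+446 ≤ 724 → not valid
5 of the 7 triples form a triangle.

5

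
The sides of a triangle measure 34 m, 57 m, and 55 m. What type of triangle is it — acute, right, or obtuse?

Compare the square of the longest side to the sum of squares of the other two: 34² + 55² = 4181 > 3249 = 57².

acute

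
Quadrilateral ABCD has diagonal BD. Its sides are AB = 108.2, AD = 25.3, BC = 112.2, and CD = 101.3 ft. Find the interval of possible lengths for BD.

82.9 < BD < 133.5

From triangle ABD: |108.2 − 25.3| < BD < 108.2 + 25.3, i.e. 82.9 < BD < 133.5.
From triangle CBD: 10.9 < BD < 213.5.
Both must hold, so BD lies in the intersection.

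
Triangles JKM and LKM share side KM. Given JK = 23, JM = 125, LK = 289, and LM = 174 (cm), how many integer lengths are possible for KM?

From triangle JKM: 102 < KM < 148.
From triangle LKM: 115 < KM < 463.
Intersection: 115 < KM < 148, so integers 116 through 147: 32 values.

32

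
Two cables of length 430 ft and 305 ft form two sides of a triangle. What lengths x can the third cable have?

By the triangle inequality, x must be less than 430 + 305 = 735 and greater than |430 − 305| = 125.

125 < x < 735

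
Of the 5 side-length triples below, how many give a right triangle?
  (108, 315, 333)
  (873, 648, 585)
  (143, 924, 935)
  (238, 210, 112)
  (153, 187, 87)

(108,315,333): 108²+315² = 110889 = 333² → right
(873,648,585): 585²+648² = 762129 = 873² → right
(143,924,935): 143²+924² = 874225 = 935² → right
(238,210,112): 112²+210² = 56644 = 238² → right
(153,187,87): 87²+153² = 30978 < 34969 = 187² → obtuse
4 of the 5 are right.

4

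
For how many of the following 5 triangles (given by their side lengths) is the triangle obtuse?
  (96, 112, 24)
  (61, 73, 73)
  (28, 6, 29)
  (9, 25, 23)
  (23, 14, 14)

(96,112,24): 24²+96² = 9792 < 12544 = 112² → obtuse
(61,73,73): 61²+73² = 9050 > 5329 = 73² → acute
(28,6,29): 6²+28² = 820 < 841 = 29² → obtuse
(9,25,23): 9²+23² = 610 < 625 = 25² → obtuse
(23,14,14): 14²+14² = 392 < 529 = 23² → obtuse
4 of the 5 are obtuse.

4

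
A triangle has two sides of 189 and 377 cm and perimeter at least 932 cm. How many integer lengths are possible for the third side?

Triangle inequality: 188 < x < 566. Perimeter ≥ 932 gives x ≥ 932 − 189 − 377 = 366.
So 366 ≤ x < 566; integers 366 through 565: 200 values.

200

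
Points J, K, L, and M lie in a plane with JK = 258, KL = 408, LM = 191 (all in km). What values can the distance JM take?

0 ≤ JM ≤ 857 km

The maximum is all hops collinear in one direction: 258 + 408 + 191 = 857.
The longest hop is 408; the others sum to 449. Since 408 ≤ 449, the path can fold back on itself completely, so the minimum distance is 0.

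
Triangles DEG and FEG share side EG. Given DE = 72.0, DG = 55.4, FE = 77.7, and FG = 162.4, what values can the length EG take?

From triangle DEG: |72.0 − 55.4| < EG < 72.0 + 55.4, i.e. 16.6 < EG < 127.4.
From triangle FEG: 84.7 < EG < 240.1.
Both must hold, so EG lies in the intersection.

84.7 < EG < 127.4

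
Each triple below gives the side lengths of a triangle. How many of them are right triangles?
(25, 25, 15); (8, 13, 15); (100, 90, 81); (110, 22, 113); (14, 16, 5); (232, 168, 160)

1

(25,25,15): 15²+25² = 850 > 625 = 25² → acute
(8,13,15): 8²+13² = 233 > 225 = 15² → acute
(100,90,81): 81²+90² = 14661 > 10000 = 100² → acute
(110,22,113): 22²+110² = 12584 < 12769 = 113² → obtuse
(14,16,5): 5²+14² = 221 < 256 = 16² → obtuse
(232,168,160): 160²+168² = 53824 = 232² → right
1 of the 6 is right.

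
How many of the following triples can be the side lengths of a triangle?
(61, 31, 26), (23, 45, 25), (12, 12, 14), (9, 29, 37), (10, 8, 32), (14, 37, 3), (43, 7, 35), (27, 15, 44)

(26,31,61): 26+31 ≤ 61 → not valid
(23,25,45): 23+25 > 45 → valid
(12,12,14): 12+12 > 14 → valid
(9,29,37): 9+29 > 37 → valid
(8,10,32): 8+10 ≤ 32 → not valid
(3,14,37): 3+14 ≤ 37 → not valid
(7,35,43): 7+35 ≤ 43 → not valid
(15,27,44): 15+27 ≤ 44 → not valid
3 of the 8 triples form a triangle.

3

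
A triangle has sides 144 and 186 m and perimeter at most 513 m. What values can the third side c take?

Triangle inequality alone gives 42 < c < 330.
The perimeter condition gives c ≤ 513 − 144 − 186 = 183.
Intersecting the two: 42 < c ≤ 183.

42 < c ≤ 183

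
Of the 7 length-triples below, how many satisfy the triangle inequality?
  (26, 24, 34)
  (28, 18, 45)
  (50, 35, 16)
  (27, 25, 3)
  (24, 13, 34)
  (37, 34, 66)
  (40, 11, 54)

6

(24,26,34): 24+26 > 34 → valid
(18,28,45): 18+28 > 45 → valid
(16,35,50): 16+35 > 50 → valid
(3,25,27): 3+25 > 27 → valid
(13,24,34): 13+24 > 34 → valid
(34,37,66): 34+37 > 66 → valid
(11,40,54): 11+40 ≤ 54 → not valid
6 of the 7 triples form a triangle.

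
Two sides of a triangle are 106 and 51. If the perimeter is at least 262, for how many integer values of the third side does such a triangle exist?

Triangle inequality: 55 < x < 157. Perimeter ≥ 262 gives x ≥ 262 − 106 − 51 = 105.
So 105 ≤ x < 157; integers 105 through 156: 52 values.

52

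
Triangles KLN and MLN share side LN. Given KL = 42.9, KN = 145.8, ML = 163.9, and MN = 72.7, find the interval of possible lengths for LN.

102.9 < LN < 188.7

From triangle KLN: |42.9 − 145.8| < LN < 42.9 + 145.8, i.e. 102.9 < LN < 188.7.
From triangle MLN: 91.2 < LN < 236.6.
Both must hold, so LN lies in the intersection.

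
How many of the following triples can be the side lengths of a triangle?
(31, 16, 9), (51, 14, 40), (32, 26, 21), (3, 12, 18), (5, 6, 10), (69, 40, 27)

3

(9,16,31): 9+16 ≤ 31 → not valid
(14,40,51): 14+40 > 51 → valid
(21,26,32): 21+26 > 32 → valid
(3,12,18): 3+12 ≤ 18 → not valid
(5,6,10): 5+6 > 10 → valid
(27,40,69): 27+40 ≤ 69 → not valid
3 of the 6 triples form a triangle.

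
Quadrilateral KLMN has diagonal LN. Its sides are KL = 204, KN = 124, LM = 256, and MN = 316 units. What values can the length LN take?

From triangle KLN: |204 − 124| < LN < 204 + 124, i.e. 80 < LN < 328.
From triangle MLN: 60 < LN < 572.
Both must hold, so LN lies in the intersection.

80 < LN < 328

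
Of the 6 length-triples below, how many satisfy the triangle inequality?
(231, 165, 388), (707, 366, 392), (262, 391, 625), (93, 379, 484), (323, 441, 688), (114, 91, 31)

5

(165,231,388): 165+231 > 388 → valid
(366,392,707): 366+392 > 707 → valid
(262,391,625): 262+391 > 625 → valid
(93,379,484): 93+379 ≤ 484 → not valid
(323,441,688): 323+441 > 688 → valid
(31,91,114): 31+91 > 114 → valid
5 of the 6 triples form a triangle.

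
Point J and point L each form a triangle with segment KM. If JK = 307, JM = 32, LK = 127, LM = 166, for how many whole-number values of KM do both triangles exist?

17

From triangle JKM: 275 < KM < 339.
From triangle LKM: 39 < KM < 293.
Intersection: 275 < KM < 293, so integers 276 through 292: 17 values.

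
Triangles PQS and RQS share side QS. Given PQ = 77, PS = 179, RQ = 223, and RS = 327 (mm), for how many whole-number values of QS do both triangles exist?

151

From triangle PQS: 102 < QS < 256.
From triangle RQS: 104 < QS < 550.
Intersection: 104 < QS < 256, so integers 105 through 255: 151 values.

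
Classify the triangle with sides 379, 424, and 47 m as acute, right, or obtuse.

obtuse

Compare the square of the longest side to the sum of squares of the other two: 47² + 379² = 145850 < 179776 = 424².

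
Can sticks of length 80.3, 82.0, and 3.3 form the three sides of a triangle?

Yes

The longest side is 82.0, and the other two sum to 83.6.
Since 83.6 > 82.0, the triangle inequality holds.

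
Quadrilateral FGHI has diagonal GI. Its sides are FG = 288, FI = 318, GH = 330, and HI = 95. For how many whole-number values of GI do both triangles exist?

189

From triangle FGI: 30 < GI < 606.
From triangle HGI: 235 < GI < 425.
Intersection: 235 < GI < 425, so integers 236 through 424: 189 values.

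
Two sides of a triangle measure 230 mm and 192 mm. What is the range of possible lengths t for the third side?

38 < t < 422

By the triangle inequality, t must be less than 230 + 192 = 422 and greater than |230 − 192| = 38.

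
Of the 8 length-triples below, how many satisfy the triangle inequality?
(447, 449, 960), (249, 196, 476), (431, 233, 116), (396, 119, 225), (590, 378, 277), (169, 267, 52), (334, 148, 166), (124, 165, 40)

1

(447,449,960): 447+449 ≤ 960 → not valid
(196,249,476): 196+249 ≤ 476 → not valid
(116,233,431): 116+233 ≤ 431 → not valid
(119,225,396): 119+225 ≤ 396 → not valid
(277,378,590): 277+378 > 590 → valid
(52,169,267): 52+169 ≤ 267 → not valid
(148,166,334): 148+166 ≤ 334 → not valid
(40,124,165): 40+124 ≤ 165 → not valid
1 of the 8 triples forms a triangle.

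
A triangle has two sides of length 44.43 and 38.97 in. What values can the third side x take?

5.46 < x < 83.40

By the triangle inequality, x must be less than 44.43 + 38.97 = 83.40 and greater than |44.43 − 38.97| = 5.46.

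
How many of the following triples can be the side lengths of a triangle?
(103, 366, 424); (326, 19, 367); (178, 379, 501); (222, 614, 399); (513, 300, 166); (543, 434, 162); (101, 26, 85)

5

(103,366,424): 103+366 > 424 → valid
(19,326,367): 19+326 ≤ 367 → not valid
(178,379,501): 178+379 > 501 → valid
(222,399,614): 222+399 > 614 → valid
(166,300,513): 166+300 ≤ 513 → not valid
(162,434,543): 162+434 > 543 → valid
(26,85,101): 26+85 > 101 → valid
5 of the 7 triples form a triangle.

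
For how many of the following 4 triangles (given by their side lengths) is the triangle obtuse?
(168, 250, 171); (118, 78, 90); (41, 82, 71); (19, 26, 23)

(168,250,171): 168²+171² = 57465 < 62500 = 250² → obtuse
(118,78,90): 78²+90² = 14184 > 13924 = 118² → acute
(41,82,71): 41²+71² = 6722 < 6724 = 82² → obtuse
(19,26,23): 19²+23² = 890 > 676 = 26² → acute
2 of the 4 are obtuse.

2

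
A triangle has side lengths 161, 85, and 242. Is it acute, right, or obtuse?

Compare the square of the longest side to the sum of squares of the other two: 85² + 161² = 33146 < 58564 = 242².

obtuse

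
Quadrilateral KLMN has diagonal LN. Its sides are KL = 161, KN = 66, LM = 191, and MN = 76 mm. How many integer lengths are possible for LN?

111

From triangle KLN: 95 < LN < 227.
From triangle MLN: 115 < LN < 267.
Intersection: 115 < LN < 227, so integers 116 through 226: 111 values.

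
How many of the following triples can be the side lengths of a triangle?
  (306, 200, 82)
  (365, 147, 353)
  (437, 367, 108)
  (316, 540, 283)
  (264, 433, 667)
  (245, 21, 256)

(82,200,306): 82+200 ≤ 306 → not valid
(147,353,365): 147+353 > 365 → valid
(108,367,437): 108+367 > 437 → valid
(283,316,540): 283+316 > 540 → valid
(264,433,667): 264+433 > 667 → valid
(21,245,256): 21+245 > 256 → valid
5 of the 6 triples form a triangle.

5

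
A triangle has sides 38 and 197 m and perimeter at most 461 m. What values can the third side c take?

159 < c ≤ 226 m

Triangle inequality alone gives 159 < c < 235.
The perimeter condition gives c ≤ 461 − 38 − 197 = 226.
Intersecting the two: 159 < c ≤ 226.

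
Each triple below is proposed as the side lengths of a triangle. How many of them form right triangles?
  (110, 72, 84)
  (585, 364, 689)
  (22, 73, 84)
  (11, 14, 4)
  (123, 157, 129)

(110,72,84): 72²+84² = 12240 > 12100 = 110² → acute
(585,364,689): 364²+585² = 474721 = 689² → right
(22,73,84): 22²+73² = 5813 < 7056 = 84² → obtuse
(11,14,4): 4²+11² = 137 < 196 = 14² → obtuse
(123,157,129): 123²+129² = 31770 > 24649 = 157² → acute
1 of the 5 is right.

1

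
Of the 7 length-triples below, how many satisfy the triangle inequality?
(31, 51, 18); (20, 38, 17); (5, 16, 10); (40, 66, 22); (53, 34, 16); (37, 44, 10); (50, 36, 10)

1

(18,31,51): 18+31 ≤ 51 → not valid
(17,20,38): 17+20 ≤ 38 → not valid
(5,10,16): 5+10 ≤ 16 → not valid
(22,40,66): 22+40 ≤ 66 → not valid
(16,34,53): 16+34 ≤ 53 → not valid
(10,37,44): 10+37 > 44 → valid
(10,36,50): 10+36 ≤ 50 → not valid
1 of the 7 triples forms a triangle.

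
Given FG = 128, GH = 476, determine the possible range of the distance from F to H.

By the triangle inequality, |128 − 476| ≤ FH ≤ 128 + 476.

348 ≤ FH ≤ 604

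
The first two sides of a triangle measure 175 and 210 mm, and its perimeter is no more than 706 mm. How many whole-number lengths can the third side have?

286

Triangle inequality: 35 < x < 385. Perimeter ≤ 706 gives x ≤ 706 − 175 − 210 = 321.
So 35 < x ≤ 321; integers 36 through 321: 286 values.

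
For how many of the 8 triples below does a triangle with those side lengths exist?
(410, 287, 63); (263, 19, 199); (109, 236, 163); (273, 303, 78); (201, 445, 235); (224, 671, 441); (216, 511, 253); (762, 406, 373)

(63,287,410): 63+287 ≤ 410 → not valid
(19,199,263): 19+199 ≤ 263 → not valid
(109,163,236): 109+163 > 236 → valid
(78,273,303): 78+273 > 303 → valid
(201,235,445): 201+235 ≤ 445 → not valid
(224,441,671): 224+441 ≤ 671 → not valid
(216,253,511): 216+253 ≤ 511 → not valid
(373,406,762): 373+406 > 762 → valid
3 of the 8 triples form a triangle.

3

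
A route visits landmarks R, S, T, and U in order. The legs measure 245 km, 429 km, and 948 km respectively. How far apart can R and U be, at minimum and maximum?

274 ≤ RU ≤ 1622 km

The maximum is all hops collinear in one direction: 245 + 429 + 948 = 1622.
The longest hop is 948; the others sum to 674. Folding the others back against it leaves at least 948 − 674 = 274.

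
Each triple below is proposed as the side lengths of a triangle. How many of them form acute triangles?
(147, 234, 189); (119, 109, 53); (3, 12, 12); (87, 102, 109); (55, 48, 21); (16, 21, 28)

4

(147,234,189): 147²+189² = 57330 > 54756 = 234² → acute
(119,109,53): 53²+109² = 14690 > 14161 = 119² → acute
(3,12,12): 3²+12² = 153 > 144 = 12² → acute
(87,102,109): 87²+102² = 17973 > 11881 = 109² → acute
(55,48,21): 21²+48² = 2745 < 3025 = 55² → obtuse
(16,21,28): 16²+21² = 697 < 784 = 28² → obtuse
4 of the 6 are acute.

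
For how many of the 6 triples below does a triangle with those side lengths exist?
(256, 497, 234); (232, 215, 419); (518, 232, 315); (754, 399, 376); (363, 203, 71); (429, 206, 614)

4

(234,256,497): 234+256 ≤ 497 → not valid
(215,232,419): 215+232 > 419 → valid
(232,315,518): 232+315 > 518 → valid
(376,399,754): 376+399 > 754 → valid
(71,203,363): 71+203 ≤ 363 → not valid
(206,429,614): 206+429 > 614 → valid
4 of the 6 triples form a triangle.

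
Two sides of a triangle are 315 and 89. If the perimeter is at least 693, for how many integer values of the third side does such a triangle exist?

Triangle inequality: 226 < x < 404. Perimeter ≥ 693 gives x ≥ 693 − 315 − 89 = 289.
So 289 ≤ x < 404; integers 289 through 403: 115 values.

115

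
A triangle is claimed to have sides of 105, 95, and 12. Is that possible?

Yes

The longest side is 105, and the other two sum to 107.
Since 107 > 105, the triangle inequality holds.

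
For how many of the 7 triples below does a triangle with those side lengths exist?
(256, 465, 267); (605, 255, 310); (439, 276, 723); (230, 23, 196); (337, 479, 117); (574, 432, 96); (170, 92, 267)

1

(256,267,465): 256+267 > 465 → valid
(255,310,605): 255+310 ≤ 605 → not valid
(276,439,723): 276+439 ≤ 723 → not valid
(23,196,230): 23+196 ≤ 230 → not valid
(117,337,479): 117+337 ≤ 479 → not valid
(96,432,574): 96+432 ≤ 574 → not valid
(92,170,267): 92+170 ≤ 267 → not valid
1 of the 7 triples forms a triangle.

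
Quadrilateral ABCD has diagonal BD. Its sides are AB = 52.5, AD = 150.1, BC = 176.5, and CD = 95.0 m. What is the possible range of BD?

97.6 < BD < 202.6

From triangle ABD: |52.5 − 150.1| < BD < 52.5 + 150.1, i.e. 97.6 < BD < 202.6.
From triangle CBD: 81.5 < BD < 271.5.
Both must hold, so BD lies in the intersection.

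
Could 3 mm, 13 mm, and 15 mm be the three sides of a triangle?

Yes

The longest side is 15, and the other two sum to 16.
Since 16 > 15, the triangle inequality holds.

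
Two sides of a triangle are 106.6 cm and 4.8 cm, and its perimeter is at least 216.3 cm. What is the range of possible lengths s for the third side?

104.9 ≤ s < 111.4 cm

Triangle inequality alone gives 101.8 < s < 111.4.
The perimeter condition gives s ≥ 216.3 − 106.6 − 4.8 = 104.9.
Intersecting the two: 104.9 ≤ s < 111.4.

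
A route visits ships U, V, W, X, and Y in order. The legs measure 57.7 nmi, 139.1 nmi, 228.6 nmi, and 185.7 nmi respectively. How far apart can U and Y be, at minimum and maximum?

The maximum is all hops collinear in one direction: 57.7 + 139.1 + 228.6 + 185.7 = 611.1.
The longest hop is 228.6; the others sum to 382.5. Since 228.6 ≤ 382.5, the path can fold back on itself completely, so the minimum distance is 0.

0 ≤ UY ≤ 611.1 nmi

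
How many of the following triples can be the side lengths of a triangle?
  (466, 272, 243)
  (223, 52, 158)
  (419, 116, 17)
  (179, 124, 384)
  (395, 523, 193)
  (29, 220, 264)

(243,272,466): 243+272 > 466 → valid
(52,158,223): 52+158 ≤ 223 → not valid
(17,116,419): 17+116 ≤ 419 → not valid
(124,179,384): 124+179 ≤ 384 → not valid
(193,395,523): 193+395 > 523 → valid
(29,220,264): 29+220 ≤ 264 → not valid
2 of the 6 triples form a triangle.

2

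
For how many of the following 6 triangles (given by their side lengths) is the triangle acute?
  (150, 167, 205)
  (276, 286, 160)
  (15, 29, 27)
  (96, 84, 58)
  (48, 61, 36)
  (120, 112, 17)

4

(150,167,205): 150²+167² = 50389 > 42025 = 205² → acute
(276,286,160): 160²+276² = 101776 > 81796 = 286² → acute
(15,29,27): 15²+27² = 954 > 841 = 29² → acute
(96,84,58): 58²+84² = 10420 > 9216 = 96² → acute
(48,61,36): 36²+48² = 3600 < 3721 = 61² → obtuse
(120,112,17): 17²+112² = 12833 < 14400 = 120² → obtuse
4 of the 6 are acute.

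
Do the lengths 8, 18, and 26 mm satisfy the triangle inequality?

The two shorter sides sum to 26, exactly equal to the longest side 26.
That gives only a degenerate (flat) triangle — the inequality must be strict.

No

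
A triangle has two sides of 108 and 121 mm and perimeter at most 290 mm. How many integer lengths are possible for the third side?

Triangle inequality: 13 < x < 229. Perimeter ≤ 290 gives x ≤ 290 − 108 − 121 = 61.
So 13 < x ≤ 61; integers 14 through 61: 48 values.

48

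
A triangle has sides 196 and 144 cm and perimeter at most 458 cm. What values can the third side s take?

Triangle inequality alone gives 52 < s < 340.
The perimeter condition gives s ≤ 458 − 196 − 144 = 118.
Intersecting the two: 52 < s ≤ 118.

52 < s ≤ 118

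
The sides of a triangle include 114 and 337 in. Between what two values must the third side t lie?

By the triangle inequality, t must be less than 114 + 337 = 451 and greater than |114 − 337| = 223.

223 < t < 451 (in)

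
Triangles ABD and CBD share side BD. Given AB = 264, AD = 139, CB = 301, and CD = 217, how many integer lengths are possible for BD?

From triangle ABD: 125 < BD < 403.
From triangle CBD: 84 < BD < 518.
Intersection: 125 < BD < 403, so integers 126 through 402: 277 values.

277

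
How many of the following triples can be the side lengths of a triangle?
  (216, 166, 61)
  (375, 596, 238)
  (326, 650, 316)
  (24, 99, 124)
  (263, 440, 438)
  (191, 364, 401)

(61,166,216): 61+166 > 216 → valid
(238,375,596): 238+375 > 596 → valid
(316,326,650): 316+326 ≤ 650 → not valid
(24,99,124): 24+99 ≤ 124 → not valid
(263,438,440): 263+438 > 440 → valid
(191,364,401): 191+364 > 401 → valid
4 of the 6 triples form a triangle.

4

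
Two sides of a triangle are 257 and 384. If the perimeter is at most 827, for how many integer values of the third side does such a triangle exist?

Triangle inequality: 127 < x < 641. Perimeter ≤ 827 gives x ≤ 827 − 257 − 384 = 186.
So 127 < x ≤ 186; integers 128 through 186: 59 values.

59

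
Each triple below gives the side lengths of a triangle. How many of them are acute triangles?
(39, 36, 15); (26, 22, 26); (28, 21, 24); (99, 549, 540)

(39,36,15): 15²+36² = 1521 = 39² → right
(26,22,26): 22²+26² = 1160 > 676 = 26² → acute
(28,21,24): 21²+24² = 1017 > 784 = 28² → acute
(99,549,540): 99²+540² = 301401 = 549² → right
2 of the 4 are acute.

2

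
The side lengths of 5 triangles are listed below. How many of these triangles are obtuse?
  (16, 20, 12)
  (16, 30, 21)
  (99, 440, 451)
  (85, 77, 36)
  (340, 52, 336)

1

(16,20,12): 12²+16² = 400 = 20² → right
(16,30,21): 16²+21² = 697 < 900 = 30² → obtuse
(99,440,451): 99²+440² = 203401 = 451² → right
(85,77,36): 36²+77² = 7225 = 85² → right
(340,52,336): 52²+336² = 115600 = 340² → right
1 of the 5 is obtuse.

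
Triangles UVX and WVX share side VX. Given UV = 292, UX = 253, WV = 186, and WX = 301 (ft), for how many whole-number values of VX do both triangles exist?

371

From triangle UVX: 39 < VX < 545.
From triangle WVX: 115 < VX < 487.
Intersection: 115 < VX < 487, so integers 116 through 486: 371 values.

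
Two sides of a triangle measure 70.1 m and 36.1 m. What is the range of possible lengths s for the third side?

34.0 < s < 106.2

By the triangle inequality, s must be less than 70.1 + 36.1 = 106.2 and greater than |70.1 − 36.1| = 34.0.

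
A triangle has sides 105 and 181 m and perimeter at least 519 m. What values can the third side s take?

Triangle inequality alone gives 76 < s < 286.
The perimeter condition gives s ≥ 519 − 105 − 181 = 233.
Intersecting the two: 233 ≤ s < 286.

233 ≤ s < 286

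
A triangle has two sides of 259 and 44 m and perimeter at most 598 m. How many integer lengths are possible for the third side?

80

Triangle inequality: 215 < x < 303. Perimeter ≤ 598 gives x ≤ 598 − 259 − 44 = 295.
So 215 < x ≤ 295; integers 216 through 295: 80 values.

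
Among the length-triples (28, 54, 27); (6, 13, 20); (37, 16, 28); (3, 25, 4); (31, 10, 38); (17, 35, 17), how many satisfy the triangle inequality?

(27,28,54): 27+28 > 54 → valid
(6,13,20): 6+13 ≤ 20 → not valid
(16,28,37): 16+28 > 37 → valid
(3,4,25): 3+4 ≤ 25 → not valid
(10,31,38): 10+31 > 38 → valid
(17,17,35): 17+17 ≤ 35 → not valid
3 of the 6 triples form a triangle.

3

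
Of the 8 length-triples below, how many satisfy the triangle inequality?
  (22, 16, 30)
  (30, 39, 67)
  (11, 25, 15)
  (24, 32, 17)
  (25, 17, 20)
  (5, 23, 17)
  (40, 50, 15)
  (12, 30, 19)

7

(16,22,30): 16+22 > 30 → valid
(30,39,67): 30+39 > 67 → valid
(11,15,25): 11+15 > 25 → valid
(17,24,32): 17+24 > 32 → valid
(17,20,25): 17+20 > 25 → valid
(5,17,23): 5+17 ≤ 23 → not valid
(15,40,50): 15+40 > 50 → valid
(12,19,30): 12+19 > 30 → valid
7 of the 8 triples form a triangle.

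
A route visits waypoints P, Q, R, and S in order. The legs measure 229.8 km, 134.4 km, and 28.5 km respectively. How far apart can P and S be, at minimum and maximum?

66.9 ≤ PS ≤ 392.7 km

The maximum is all hops collinear in one direction: 229.8 + 134.4 + 28.5 = 392.7.
The longest hop is 229.8; the others sum to 162.9. Folding the others back against it leaves at least 229.8 − 162.9 = 66.9.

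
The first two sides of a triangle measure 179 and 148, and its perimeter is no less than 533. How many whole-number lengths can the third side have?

121

Triangle inequality: 31 < x < 327. Perimeter ≥ 533 gives x ≥ 533 − 179 − 148 = 206.
So 206 ≤ x < 327; integers 206 through 326: 121 values.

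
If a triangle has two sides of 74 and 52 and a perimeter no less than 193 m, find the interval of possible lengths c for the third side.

67 ≤ c < 126

Triangle inequality alone gives 22 < c < 126.
The perimeter condition gives c ≥ 193 − 74 − 52 = 67.
Intersecting the two: 67 ≤ c < 126.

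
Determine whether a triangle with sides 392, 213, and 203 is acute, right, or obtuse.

obtuse

Compare the square of the longest side to the sum of squares of the other two: 203² + 213² = 86578 < 153664 = 392².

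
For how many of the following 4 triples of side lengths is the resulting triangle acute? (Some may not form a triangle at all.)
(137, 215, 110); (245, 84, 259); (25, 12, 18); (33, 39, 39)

1

(137,215,110): 110²+137² = 30869 < 46225 = 215² → obtuse
(245,84,259): 84²+245² = 67081 = 259² → right
(25,12,18): 12²+18² = 468 < 625 = 25² → obtuse
(33,39,39): 33²+39² = 2610 > 1521 = 39² → acute
1 of the 4 is acute.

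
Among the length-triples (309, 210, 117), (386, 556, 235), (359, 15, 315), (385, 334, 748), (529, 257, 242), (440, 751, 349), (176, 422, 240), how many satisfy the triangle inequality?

(117,210,309): 117+210 > 309 → valid
(235,386,556): 235+386 > 556 → valid
(15,315,359): 15+315 ≤ 359 → not valid
(334,385,748): 334+385 ≤ 748 → not valid
(242,257,529): 242+257 ≤ 529 → not valid
(349,440,751): 349+440 > 751 → valid
(176,240,422): 176+240 ≤ 422 → not valid
3 of the 7 triples form a triangle.

3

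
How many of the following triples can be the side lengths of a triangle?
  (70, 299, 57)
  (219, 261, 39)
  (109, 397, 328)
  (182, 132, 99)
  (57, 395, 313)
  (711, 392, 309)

(57,70,299): 57+70 ≤ 299 → not valid
(39,219,261): 39+219 ≤ 261 → not valid
(109,328,397): 109+328 > 397 → valid
(99,132,182): 99+132 > 182 → valid
(57,313,395): 57+313 ≤ 395 → not valid
(309,392,711): 309+392 ≤ 711 → not valid
2 of the 6 triples form a triangle.

2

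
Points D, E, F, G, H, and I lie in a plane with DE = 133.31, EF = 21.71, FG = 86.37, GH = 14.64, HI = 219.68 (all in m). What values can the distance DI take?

0 ≤ DI ≤ 475.71 m

The maximum is all hops collinear in one direction: 133.31 + 21.71 + 86.37 + 14.64 + 219.68 = 475.71.
The longest hop is 219.68; the others sum to 256.03. Since 219.68 ≤ 256.03, the path can fold back on itself completely, so the minimum distance is 0.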